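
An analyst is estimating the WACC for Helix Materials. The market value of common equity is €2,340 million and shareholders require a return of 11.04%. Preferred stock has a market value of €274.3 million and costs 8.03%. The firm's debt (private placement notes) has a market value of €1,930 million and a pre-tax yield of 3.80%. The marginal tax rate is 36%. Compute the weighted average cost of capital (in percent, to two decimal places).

Total capital V = 2340 + 274.3 + 1930 = 4544.3.
Equity: weight = 2340/4544.3 = 0.5149; cost = 11.04%.
Preferred: weight = 274.3/4544.3 = 0.0604; cost = 8.03%.
Private placement notes: weight = 1930/4544.3 = 0.4247; after-tax cost = 3.8% × (1 − 36%) = 2.4320%.
WACC = 0.5149 × 11.0400% + 0.0604 × 8.0300% + 0.4247 × 2.4320% = 7.2024%.

7.20%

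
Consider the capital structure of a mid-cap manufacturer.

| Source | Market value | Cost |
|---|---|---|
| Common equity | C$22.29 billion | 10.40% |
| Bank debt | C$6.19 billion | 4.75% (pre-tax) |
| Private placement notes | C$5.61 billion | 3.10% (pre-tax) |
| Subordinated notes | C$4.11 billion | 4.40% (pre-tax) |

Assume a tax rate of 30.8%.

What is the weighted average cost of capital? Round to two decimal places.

Total capital V = 22.29 + 6.19 + 5.61 + 4.11 = 38.2.
Equity: weight = 22.29/38.2 = 0.5835; cost = 10.4%.
Bank debt: weight = 6.19/38.2 = 0.1620; after-tax cost = 4.75% × (1 − 30.8%) = 3.2870%.
Private placement notes: weight = 5.61/38.2 = 0.1469; after-tax cost = 3.1% × (1 − 30.8%) = 2.1452%.
Subordinated notes: weight = 4.11/38.2 = 0.1076; after-tax cost = 4.4% × (1 − 30.8%) = 3.0448%.
WACC = 0.5835 × 10.4000% + 0.1620 × 3.2870% + 0.1469 × 2.1452% + 0.1076 × 3.0448% = 7.2437%.

7.24%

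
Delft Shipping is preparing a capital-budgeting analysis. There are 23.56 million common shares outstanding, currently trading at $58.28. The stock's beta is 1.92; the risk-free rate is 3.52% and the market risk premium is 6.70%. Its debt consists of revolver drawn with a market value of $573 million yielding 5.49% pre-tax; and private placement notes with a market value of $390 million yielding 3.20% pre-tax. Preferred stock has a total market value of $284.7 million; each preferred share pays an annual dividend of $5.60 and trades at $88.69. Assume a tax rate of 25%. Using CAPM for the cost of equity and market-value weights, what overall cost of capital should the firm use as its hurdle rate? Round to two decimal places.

10.53%

Cost of equity via CAPM: Re = 3.52% + 1.92 × 6.7% = 16.3840%.
Cost of preferred: Rp = 5.6 / 88.69 = 6.3141%.
Market value of equity E = 58.28 × 23.56m = 1373.0768m.
Total capital V = 1373.0768 + 284.7 + 573 + 390 = 2620.7768.
Equity: weight = 1373.0768/2620.7768 = 0.5239; cost = 16.384%.
Preferred: weight = 284.7/2620.7768 = 0.1086; cost = 6.3141%.
Revolver drawn: weight = 573/2620.7768 = 0.2186; after-tax cost = 5.49% × (1 − 25%) = 4.1175%.
Private placement notes: weight = 390/2620.7768 = 0.1488; after-tax cost = 3.2% × (1 − 25%) = 2.4000%.
WACC = 0.5239 × 16.3840% + 0.1086 × 6.3141% + 0.2186 × 4.1175% + 0.1488 × 2.4000% = 10.5272%.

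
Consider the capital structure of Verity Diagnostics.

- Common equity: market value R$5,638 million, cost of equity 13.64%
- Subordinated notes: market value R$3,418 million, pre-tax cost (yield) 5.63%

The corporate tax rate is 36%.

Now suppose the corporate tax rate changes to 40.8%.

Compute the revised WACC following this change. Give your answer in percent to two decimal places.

After the change:
Total capital V = 5638 + 3418 = 9056.
Equity: weight = 5638/9056 = 0.6226; cost = 13.64%.
Subordinated notes: weight = 3418/9056 = 0.3774; after-tax cost = 5.63% × (1 − 40.8%) = 3.3330%.
WACC = 0.6226 × 13.6400% + 0.3774 × 3.3330% = 9.7498%.

9.75%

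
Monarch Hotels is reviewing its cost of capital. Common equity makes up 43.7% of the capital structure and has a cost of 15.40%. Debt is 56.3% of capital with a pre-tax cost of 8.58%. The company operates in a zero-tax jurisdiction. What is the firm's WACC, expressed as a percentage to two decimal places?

11.56%

After-tax cost of debt = 8.58% × (1 − 0%) = 8.5800%.
WACC = 0.437 × 15.4000% + 0.563 × 8.5800% = 11.5603%.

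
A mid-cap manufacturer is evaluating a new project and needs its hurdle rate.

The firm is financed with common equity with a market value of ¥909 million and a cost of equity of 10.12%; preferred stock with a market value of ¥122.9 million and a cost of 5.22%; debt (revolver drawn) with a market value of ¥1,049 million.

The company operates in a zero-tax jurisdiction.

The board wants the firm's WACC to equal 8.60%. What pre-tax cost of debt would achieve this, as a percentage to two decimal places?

7.68%

Total capital V = 909 + 122.9 + 1049 = 2080.9.
Equity weight = 909/2080.9 = 0.4368.
Preferred weight = 122.9/2080.9 = 0.0591.
Revolver drawn weight = 1049/2080.9 = 0.5041.
Equity contribution = 0.4368 × 10.12% = 4.4207%.
Preferred contribution = 0.0591 × 5.22% = 0.3083%.
Remaining for debt = 8.6% − 4.7290% = 3.8710%.
Rd × (1 − 0%) × 0.5041 = 3.8710%  ⇒  Rd = 7.6789%.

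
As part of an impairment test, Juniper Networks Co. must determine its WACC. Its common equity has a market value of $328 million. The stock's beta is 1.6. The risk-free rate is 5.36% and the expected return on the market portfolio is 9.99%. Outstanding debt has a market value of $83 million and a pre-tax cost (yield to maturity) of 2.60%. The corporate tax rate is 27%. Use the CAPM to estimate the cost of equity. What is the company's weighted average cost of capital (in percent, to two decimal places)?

10.57%

Market risk premium = 9.99% − 5.36% = 4.63%.
Cost of equity via CAPM: Re = 5.36% + 1.6 × 4.63% = 12.7680%.
Total capital V = 328 + 83 = 411.
Equity: weight = 328/411 = 0.7981; cost = 12.768%.
Debt: weight = 83/411 = 0.2019; after-tax cost = 2.6% × (1 − 27%) = 1.8980%.
WACC = 0.7981 × 12.7680% + 0.2019 × 1.8980% = 10.5728%.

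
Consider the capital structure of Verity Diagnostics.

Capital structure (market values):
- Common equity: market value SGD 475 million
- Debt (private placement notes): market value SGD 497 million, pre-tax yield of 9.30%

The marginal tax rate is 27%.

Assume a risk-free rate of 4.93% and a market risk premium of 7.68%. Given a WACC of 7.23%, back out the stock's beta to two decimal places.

Total capital V = 475 + 497 = 972.
Equity weight = 475/972 = 0.4887.
Private placement notes weight = 497/972 = 0.5113.
Debt contribution = 0.5113 × 9.3% × (1 − 27%) = 3.4713%.
Required equity contribution = 7.23% − 3.4713% = 3.7587%  ⇒  Re = 7.6914%.
CAPM: 7.6914% = 4.93% + β × 7.68%  ⇒  β = 0.3596.

0.36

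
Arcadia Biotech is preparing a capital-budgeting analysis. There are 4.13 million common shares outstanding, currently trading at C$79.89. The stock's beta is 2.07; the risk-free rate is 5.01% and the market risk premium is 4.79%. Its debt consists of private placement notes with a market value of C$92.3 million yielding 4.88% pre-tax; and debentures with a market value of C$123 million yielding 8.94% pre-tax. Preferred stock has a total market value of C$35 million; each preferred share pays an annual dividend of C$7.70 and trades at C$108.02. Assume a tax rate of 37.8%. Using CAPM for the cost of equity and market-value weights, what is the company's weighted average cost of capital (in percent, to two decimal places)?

10.58%

Cost of equity via CAPM: Re = 5.01% + 2.07 × 4.79% = 14.9253%.
Cost of preferred: Rp = 7.7 / 108.02 = 7.1283%.
Market value of equity E = 79.89 × 4.13m = 329.9457m.
Total capital V = 329.9457 + 35 + 92.3 + 123 = 580.2457.
Equity: weight = 329.9457/580.2457 = 0.5686; cost = 14.9253%.
Preferred: weight = 35/580.2457 = 0.0603; cost = 7.1283%.
Private placement notes: weight = 92.3/580.2457 = 0.1591; after-tax cost = 4.88% × (1 − 37.8%) = 3.0354%.
Debentures: weight = 123/580.2457 = 0.2120; after-tax cost = 8.94% × (1 − 37.8%) = 5.5607%.
WACC = 0.5686 × 14.9253% + 0.0603 × 7.1283% + 0.1591 × 3.0354% + 0.2120 × 5.5607% = 10.5785%.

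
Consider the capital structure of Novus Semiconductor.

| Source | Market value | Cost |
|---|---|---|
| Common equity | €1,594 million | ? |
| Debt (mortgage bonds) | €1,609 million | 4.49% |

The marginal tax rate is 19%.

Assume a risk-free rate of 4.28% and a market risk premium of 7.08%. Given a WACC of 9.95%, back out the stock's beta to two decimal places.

1.70

Total capital V = 1594 + 1609 = 3203.
Equity weight = 1594/3203 = 0.4977.
Mortgage bonds weight = 1609/3203 = 0.5023.
Debt contribution = 0.5023 × 4.49% × (1 − 19%) = 1.8270%.
Required equity contribution = 9.95% − 1.8270% = 8.1230%  ⇒  Re = 16.3225%.
CAPM: 16.3225% = 4.28% + β × 7.08%  ⇒  β = 1.7009.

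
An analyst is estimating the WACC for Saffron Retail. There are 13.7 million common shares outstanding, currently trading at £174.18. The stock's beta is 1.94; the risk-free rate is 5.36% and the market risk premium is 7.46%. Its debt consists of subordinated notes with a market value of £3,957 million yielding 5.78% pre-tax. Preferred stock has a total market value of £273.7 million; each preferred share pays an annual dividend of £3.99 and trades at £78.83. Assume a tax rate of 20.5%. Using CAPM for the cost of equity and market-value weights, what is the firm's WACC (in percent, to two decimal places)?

Cost of equity via CAPM: Re = 5.36% + 1.94 × 7.46% = 19.8324%.
Cost of preferred: Rp = 3.99 / 78.83 = 5.0615%.
Market value of equity E = 174.18 × 13.7m = 2386.266m.
Total capital V = 2386.266 + 273.7 + 3957 = 6616.966.
Equity: weight = 2386.266/6616.966 = 0.3606; cost = 19.8324%.
Preferred: weight = 273.7/6616.966 = 0.0414; cost = 5.0615%.
Subordinated notes: weight = 3957/6616.966 = 0.5980; after-tax cost = 5.78% × (1 − 20.5%) = 4.5951%.
WACC = 0.3606 × 19.8324% + 0.0414 × 5.0615% + 0.5980 × 4.5951% = 10.1094%.

10.11%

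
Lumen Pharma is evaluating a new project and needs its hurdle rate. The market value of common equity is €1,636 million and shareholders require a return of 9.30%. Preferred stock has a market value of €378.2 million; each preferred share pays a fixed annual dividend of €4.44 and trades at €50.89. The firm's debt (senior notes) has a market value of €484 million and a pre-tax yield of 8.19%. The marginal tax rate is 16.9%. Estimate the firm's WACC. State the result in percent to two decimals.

8.73%

Cost of preferred: Rp = 4.44 / 50.89 = 8.7247%.
Total capital V = 1636 + 378.2 + 484 = 2498.2.
Equity: weight = 1636/2498.2 = 0.6549; cost = 9.3%.
Preferred: weight = 378.2/2498.2 = 0.1514; cost = 8.7247%.
Senior notes: weight = 484/2498.2 = 0.1937; after-tax cost = 8.19% × (1 − 16.9%) = 6.8059%.
WACC = 0.6549 × 9.3000% + 0.1514 × 8.7247% + 0.1937 × 6.8059% = 8.7297%.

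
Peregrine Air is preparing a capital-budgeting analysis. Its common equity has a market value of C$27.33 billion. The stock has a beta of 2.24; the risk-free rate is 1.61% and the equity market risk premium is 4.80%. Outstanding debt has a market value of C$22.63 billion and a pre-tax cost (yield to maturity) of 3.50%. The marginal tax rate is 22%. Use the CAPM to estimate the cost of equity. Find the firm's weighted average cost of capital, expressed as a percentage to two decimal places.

8.00%

Cost of equity via CAPM: Re = 1.61% + 2.24 × 4.8% = 12.3620%.
Total capital V = 27.33 + 22.63 = 49.96.
Equity: weight = 27.33/49.96 = 0.5470; cost = 12.362%.
Debt: weight = 22.63/49.96 = 0.4530; after-tax cost = 3.5% × (1 − 22%) = 2.7300%.
WACC = 0.5470 × 12.3620% + 0.4530 × 2.7300% = 7.9991%.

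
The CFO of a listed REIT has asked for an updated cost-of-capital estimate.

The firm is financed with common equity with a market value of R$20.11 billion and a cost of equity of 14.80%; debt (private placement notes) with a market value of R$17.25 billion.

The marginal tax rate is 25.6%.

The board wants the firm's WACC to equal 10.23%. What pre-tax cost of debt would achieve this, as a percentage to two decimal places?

Total capital V = 20.11 + 17.25 = 37.36.
Equity weight = 20.11/37.36 = 0.5383.
Private placement notes weight = 17.25/37.36 = 0.4617.
Equity contribution = 0.5383 × 14.8% = 7.9665%.
Remaining for debt = 10.23% − 7.9665% = 2.2635%.
Rd × (1 − 25.6%) × 0.4617 = 2.2635%  ⇒  Rd = 6.5891%.

6.59%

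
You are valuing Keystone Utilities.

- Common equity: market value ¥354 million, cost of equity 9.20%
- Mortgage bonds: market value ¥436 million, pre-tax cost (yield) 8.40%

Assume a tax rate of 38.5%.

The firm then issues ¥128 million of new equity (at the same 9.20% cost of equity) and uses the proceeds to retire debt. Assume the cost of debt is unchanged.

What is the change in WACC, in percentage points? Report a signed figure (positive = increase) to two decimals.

+0.65 pp

Current WACC:
Total capital V = 354 + 436 = 790.
Equity: weight = 354/790 = 0.4481; cost = 9.2%.
Mortgage bonds: weight = 436/790 = 0.5519; after-tax cost = 8.4% × (1 − 38.5%) = 5.1660%.
WACC = 0.4481 × 9.2000% + 0.5519 × 5.1660% = 6.9736%.
After the change:
Total capital V = 482 + 308 = 790.
Equity: weight = 482/790 = 0.6101; cost = 9.2%.
Mortgage bonds: weight = 308/790 = 0.3899; after-tax cost = 8.4% × (1 − 38.5%) = 5.1660%.
WACC = 0.6101 × 9.2000% + 0.3899 × 5.1660% = 7.6273%.
Change in WACC = 7.6273% − 6.9736% = 0.6536 pp.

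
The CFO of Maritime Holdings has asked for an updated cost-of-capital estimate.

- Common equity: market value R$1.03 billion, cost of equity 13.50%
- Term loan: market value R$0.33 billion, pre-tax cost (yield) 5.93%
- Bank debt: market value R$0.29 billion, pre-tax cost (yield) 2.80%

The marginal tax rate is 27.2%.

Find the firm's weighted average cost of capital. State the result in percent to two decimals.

9.65%

Total capital V = 1.03 + 0.33 + 0.29 = 1.65.
Equity: weight = 1.03/1.65 = 0.6242; cost = 13.5%.
Term loan: weight = 0.33/1.65 = 0.2000; after-tax cost = 5.93% × (1 − 27.2%) = 4.3170%.
Bank debt: weight = 0.29/1.65 = 0.1758; after-tax cost = 2.8% × (1 − 27.2%) = 2.0384%.
WACC = 0.6242 × 13.5000% + 0.2000 × 4.3170% + 0.1758 × 2.0384% = 9.6489%.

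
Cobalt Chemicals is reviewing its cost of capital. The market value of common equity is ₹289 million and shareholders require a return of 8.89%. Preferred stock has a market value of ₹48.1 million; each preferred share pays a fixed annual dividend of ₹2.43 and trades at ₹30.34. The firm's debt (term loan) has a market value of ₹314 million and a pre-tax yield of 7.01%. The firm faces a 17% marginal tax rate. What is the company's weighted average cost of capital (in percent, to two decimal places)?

Cost of preferred: Rp = 2.43 / 30.34 = 8.0092%.
Total capital V = 289 + 48.1 + 314 = 651.1.
Equity: weight = 289/651.1 = 0.4439; cost = 8.89%.
Preferred: weight = 48.1/651.1 = 0.0739; cost = 8.0092%.
Term loan: weight = 314/651.1 = 0.4823; after-tax cost = 7.01% × (1 − 17%) = 5.8183%.
WACC = 0.4439 × 8.8900% + 0.0739 × 8.0092% + 0.4823 × 5.8183% = 7.3436%.

7.34%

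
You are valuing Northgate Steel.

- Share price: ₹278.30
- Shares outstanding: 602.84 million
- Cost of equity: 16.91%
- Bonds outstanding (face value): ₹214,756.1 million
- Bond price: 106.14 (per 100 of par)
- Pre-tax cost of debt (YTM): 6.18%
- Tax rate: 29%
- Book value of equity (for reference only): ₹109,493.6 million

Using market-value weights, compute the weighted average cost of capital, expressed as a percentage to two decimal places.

Market value of equity E = 278.3 × 602.84m = 167770.372m. Market value of debt D = 214756.1m × 106.14/100 = 227942.12454m.
Total capital V = 167770.372 + 227942.12454 = 395712.49654.
Equity: weight = 167770.372/395712.49654 = 0.4240; cost = 16.91%.
Bonds outstanding: weight = 227942.12454/395712.49654 = 0.5760; after-tax cost = 6.18% × (1 − 29%) = 4.3878%.
WACC = 0.4240 × 16.9100% + 0.5760 × 4.3878% = 9.6968%.

9.70%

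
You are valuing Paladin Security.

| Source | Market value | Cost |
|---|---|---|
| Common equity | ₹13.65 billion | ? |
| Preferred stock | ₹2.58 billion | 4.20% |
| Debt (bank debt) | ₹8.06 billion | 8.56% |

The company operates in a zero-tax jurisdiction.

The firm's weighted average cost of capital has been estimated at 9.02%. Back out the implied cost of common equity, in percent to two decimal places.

Total capital V = 13.65 + 2.58 + 8.06 = 24.29.
Equity weight = 13.65/24.29 = 0.5620.
Preferred weight = 2.58/24.29 = 0.1062.
Bank debt weight = 8.06/24.29 = 0.3318.
Debt contribution = 0.3318 × 8.56% × (1 − 0%) = 2.8404%.
Preferred contribution = 0.1062 × 4.2% = 0.4461%.
Required equity contribution = 9.02% − 3.2865% = 5.7335%.
Re = 5.7335% / 0.5620 = 10.2027%.

10.20%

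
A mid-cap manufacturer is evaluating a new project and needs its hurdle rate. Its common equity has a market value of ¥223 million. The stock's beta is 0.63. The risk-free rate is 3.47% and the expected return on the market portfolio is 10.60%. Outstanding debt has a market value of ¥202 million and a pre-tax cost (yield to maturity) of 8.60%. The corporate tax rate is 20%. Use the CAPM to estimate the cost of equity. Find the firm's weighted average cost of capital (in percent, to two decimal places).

7.45%

Market risk premium = 10.6% − 3.47% = 7.13%.
Cost of equity via CAPM: Re = 3.47% + 0.63 × 7.13% = 7.9619%.
Total capital V = 223 + 202 = 425.
Equity: weight = 223/425 = 0.5247; cost = 7.9619%.
Debt: weight = 202/425 = 0.4753; after-tax cost = 8.6% × (1 − 20%) = 6.8800%.
WACC = 0.5247 × 7.9619% + 0.4753 × 6.8800% = 7.4477%.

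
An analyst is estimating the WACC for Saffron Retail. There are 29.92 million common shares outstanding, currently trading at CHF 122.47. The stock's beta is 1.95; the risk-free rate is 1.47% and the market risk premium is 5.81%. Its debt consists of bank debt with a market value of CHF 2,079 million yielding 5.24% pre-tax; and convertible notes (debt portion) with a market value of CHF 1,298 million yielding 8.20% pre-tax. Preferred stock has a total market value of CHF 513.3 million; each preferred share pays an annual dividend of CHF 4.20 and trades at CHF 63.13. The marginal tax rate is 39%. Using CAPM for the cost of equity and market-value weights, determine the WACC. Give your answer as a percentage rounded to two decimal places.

Cost of equity via CAPM: Re = 1.47% + 1.95 × 5.81% = 12.7995%.
Cost of preferred: Rp = 4.2 / 63.13 = 6.6529%.
Market value of equity E = 122.47 × 29.92m = 3664.3024m.
Total capital V = 3664.3024 + 513.3 + 2079 + 1298 = 7554.6024.
Equity: weight = 3664.3024/7554.6024 = 0.4850; cost = 12.7995%.
Preferred: weight = 513.3/7554.6024 = 0.0679; cost = 6.6529%.
Bank debt: weight = 2079/7554.6024 = 0.2752; after-tax cost = 5.24% × (1 − 39%) = 3.1964%.
Convertible notes (debt portion): weight = 1298/7554.6024 = 0.1718; after-tax cost = 8.2% × (1 − 39%) = 5.0020%.
WACC = 0.4850 × 12.7995% + 0.0679 × 6.6529% + 0.2752 × 3.1964% + 0.1718 × 5.0020% = 8.3994%.

8.40%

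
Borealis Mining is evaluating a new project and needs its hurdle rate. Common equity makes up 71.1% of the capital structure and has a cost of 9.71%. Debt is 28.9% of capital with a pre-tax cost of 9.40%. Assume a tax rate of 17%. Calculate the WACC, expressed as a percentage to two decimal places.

9.16%

After-tax cost of debt = 9.4% × (1 − 17%) = 7.8020%.
WACC = 0.711 × 9.7100% + 0.289 × 7.8020% = 9.1586%.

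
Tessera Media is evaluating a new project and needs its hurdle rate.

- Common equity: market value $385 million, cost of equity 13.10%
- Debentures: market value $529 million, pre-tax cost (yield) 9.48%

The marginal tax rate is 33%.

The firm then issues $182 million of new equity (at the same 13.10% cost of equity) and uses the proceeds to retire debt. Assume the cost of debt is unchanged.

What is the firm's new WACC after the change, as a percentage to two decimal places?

10.54%

After the change:
Total capital V = 567 + 347 = 914.
Equity: weight = 567/914 = 0.6204; cost = 13.1%.
Debentures: weight = 347/914 = 0.3796; after-tax cost = 9.48% × (1 − 33%) = 6.3516%.
WACC = 0.6204 × 13.1000% + 0.3796 × 6.3516% = 10.5380%.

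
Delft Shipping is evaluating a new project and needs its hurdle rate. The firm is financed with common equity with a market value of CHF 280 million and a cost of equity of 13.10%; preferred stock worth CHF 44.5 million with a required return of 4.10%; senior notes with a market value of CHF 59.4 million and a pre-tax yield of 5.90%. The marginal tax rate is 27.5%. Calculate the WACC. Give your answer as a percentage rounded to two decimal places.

Total capital V = 280 + 44.5 + 59.4 = 383.9.
Equity: weight = 280/383.9 = 0.7294; cost = 13.1%.
Preferred: weight = 44.5/383.9 = 0.1159; cost = 4.1%.
Senior notes: weight = 59.4/383.9 = 0.1547; after-tax cost = 5.9% × (1 − 27.5%) = 4.2775%.
WACC = 0.7294 × 13.1000% + 0.1159 × 4.1000% + 0.1547 × 4.2775% = 10.6917%.

10.69%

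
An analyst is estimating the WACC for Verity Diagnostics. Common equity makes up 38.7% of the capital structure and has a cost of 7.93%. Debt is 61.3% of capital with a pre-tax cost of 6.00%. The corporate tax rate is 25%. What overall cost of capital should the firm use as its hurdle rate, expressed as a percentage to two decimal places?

5.83%

After-tax cost of debt = 6% × (1 − 25%) = 4.5000%.
WACC = 0.387 × 7.9300% + 0.613 × 4.5000% = 5.8274%.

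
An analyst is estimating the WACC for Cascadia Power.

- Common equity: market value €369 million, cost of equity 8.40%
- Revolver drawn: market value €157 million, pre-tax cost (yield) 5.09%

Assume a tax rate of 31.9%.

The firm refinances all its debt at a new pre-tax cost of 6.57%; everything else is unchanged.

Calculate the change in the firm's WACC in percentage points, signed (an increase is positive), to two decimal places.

Current WACC:
Total capital V = 369 + 157 = 526.
Equity: weight = 369/526 = 0.7015; cost = 8.4%.
Revolver drawn: weight = 157/526 = 0.2985; after-tax cost = 5.09% × (1 − 31.9%) = 3.4663%.
WACC = 0.7015 × 8.4000% + 0.2985 × 3.4663% = 6.9274%.
After the change:
Total capital V = 369 + 157 = 526.
Equity: weight = 369/526 = 0.7015; cost = 8.4%.
Revolver drawn: weight = 157/526 = 0.2985; after-tax cost = 6.57% × (1 − 31.9%) = 4.4742%.
WACC = 0.7015 × 8.4000% + 0.2985 × 4.4742% = 7.2282%.
Change in WACC = 7.2282% − 6.9274% = 0.3008 pp.

+0.30 pp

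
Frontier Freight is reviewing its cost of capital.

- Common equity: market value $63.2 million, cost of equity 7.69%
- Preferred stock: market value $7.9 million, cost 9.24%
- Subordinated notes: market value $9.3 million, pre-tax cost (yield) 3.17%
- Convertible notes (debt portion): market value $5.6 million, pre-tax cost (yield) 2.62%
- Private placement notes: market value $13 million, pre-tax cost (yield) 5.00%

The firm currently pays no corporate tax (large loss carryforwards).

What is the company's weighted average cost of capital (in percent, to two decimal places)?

6.75%

Total capital V = 63.2 + 7.9 + 9.3 + 5.6 + 13 = 99.
Equity: weight = 63.2/99 = 0.6384; cost = 7.69%.
Preferred: weight = 7.9/99 = 0.0798; cost = 9.24%.
Subordinated notes: weight = 9.3/99 = 0.0939; after-tax cost = 3.17% × (1 − 0%) = 3.1700%.
Convertible notes (debt portion): weight = 5.6/99 = 0.0566; after-tax cost = 2.62% × (1 − 0%) = 2.6200%.
Private placement notes: weight = 13/99 = 0.1313; after-tax cost = 5% × (1 − 0%) = 5.0000%.
WACC = 0.6384 × 7.6900% + 0.0798 × 9.2400% + 0.0939 × 3.1700% + 0.0566 × 2.6200% + 0.1313 × 5.0000% = 6.7491%.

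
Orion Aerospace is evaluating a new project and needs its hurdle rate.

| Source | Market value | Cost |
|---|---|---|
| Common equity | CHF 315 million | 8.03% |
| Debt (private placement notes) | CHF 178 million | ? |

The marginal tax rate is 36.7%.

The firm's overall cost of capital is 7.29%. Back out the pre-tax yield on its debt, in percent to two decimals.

Total capital V = 315 + 178 = 493.
Equity weight = 315/493 = 0.6389.
Private placement notes weight = 178/493 = 0.3611.
Equity contribution = 0.6389 × 8.03% = 5.1307%.
Remaining for debt = 7.29% − 5.1307% = 2.1593%.
Rd × (1 − 36.7%) × 0.3611 = 2.1593%  ⇒  Rd = 9.4478%.

9.45%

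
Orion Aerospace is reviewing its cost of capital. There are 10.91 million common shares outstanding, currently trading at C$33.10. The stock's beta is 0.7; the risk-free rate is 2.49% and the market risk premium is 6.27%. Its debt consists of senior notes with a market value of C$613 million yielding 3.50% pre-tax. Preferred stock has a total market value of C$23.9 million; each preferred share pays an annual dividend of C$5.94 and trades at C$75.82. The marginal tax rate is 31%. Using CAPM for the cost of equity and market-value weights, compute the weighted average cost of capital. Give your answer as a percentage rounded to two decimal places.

Cost of equity via CAPM: Re = 2.49% + 0.7 × 6.27% = 6.8790%.
Cost of preferred: Rp = 5.94 / 75.82 = 7.8343%.
Market value of equity E = 33.1 × 10.91m = 361.121m.
Total capital V = 361.121 + 23.9 + 613 = 998.021.
Equity: weight = 361.121/998.021 = 0.3618; cost = 6.879%.
Preferred: weight = 23.9/998.021 = 0.0239; cost = 7.8343%.
Senior notes: weight = 613/998.021 = 0.6142; after-tax cost = 3.5% × (1 − 31%) = 2.4150%.
WACC = 0.3618 × 6.8790% + 0.0239 × 7.8343% + 0.6142 × 2.4150% = 4.1600%.

4.16%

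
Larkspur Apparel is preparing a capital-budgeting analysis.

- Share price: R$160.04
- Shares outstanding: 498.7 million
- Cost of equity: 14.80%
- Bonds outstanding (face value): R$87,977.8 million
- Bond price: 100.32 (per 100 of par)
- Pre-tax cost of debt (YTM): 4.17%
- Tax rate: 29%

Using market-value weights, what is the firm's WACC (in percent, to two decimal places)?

8.58%

Market value of equity E = 160.04 × 498.7m = 79811.948m. Market value of debt D = 87977.8m × 100.32/100 = 88259.32896m.
Total capital V = 79811.948 + 88259.32896 = 168071.27696.
Equity: weight = 79811.948/168071.27696 = 0.4749; cost = 14.8%.
Bonds outstanding: weight = 88259.32896/168071.27696 = 0.5251; after-tax cost = 4.17% × (1 − 29%) = 2.9607%.
WACC = 0.4749 × 14.8000% + 0.5251 × 2.9607% = 8.5828%.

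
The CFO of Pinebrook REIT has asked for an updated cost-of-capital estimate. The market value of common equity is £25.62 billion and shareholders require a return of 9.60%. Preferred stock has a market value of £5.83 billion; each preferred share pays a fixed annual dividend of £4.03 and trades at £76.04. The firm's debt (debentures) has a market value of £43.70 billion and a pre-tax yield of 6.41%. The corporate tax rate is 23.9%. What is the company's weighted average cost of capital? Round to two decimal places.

Cost of preferred: Rp = 4.03 / 76.04 = 5.2998%.
Total capital V = 25.62 + 5.83 + 43.7 = 75.15.
Equity: weight = 25.62/75.15 = 0.3409; cost = 9.6%.
Preferred: weight = 5.83/75.15 = 0.0776; cost = 5.2998%.
Debentures: weight = 43.7/75.15 = 0.5815; after-tax cost = 6.41% × (1 − 23.9%) = 4.8780%.
WACC = 0.3409 × 9.6000% + 0.0776 × 5.2998% + 0.5815 × 4.8780% = 6.5205%.

6.52%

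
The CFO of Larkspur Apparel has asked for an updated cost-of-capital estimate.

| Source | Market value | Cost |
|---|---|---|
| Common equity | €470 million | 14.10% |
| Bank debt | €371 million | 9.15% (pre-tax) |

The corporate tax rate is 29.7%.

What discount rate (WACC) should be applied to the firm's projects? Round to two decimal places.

10.72%

Total capital V = 470 + 371 = 841.
Equity: weight = 470/841 = 0.5589; cost = 14.1%.
Bank debt: weight = 371/841 = 0.4411; after-tax cost = 9.15% × (1 − 29.7%) = 6.4325%.
WACC = 0.5589 × 14.1000% + 0.4411 × 6.4325% = 10.7175%.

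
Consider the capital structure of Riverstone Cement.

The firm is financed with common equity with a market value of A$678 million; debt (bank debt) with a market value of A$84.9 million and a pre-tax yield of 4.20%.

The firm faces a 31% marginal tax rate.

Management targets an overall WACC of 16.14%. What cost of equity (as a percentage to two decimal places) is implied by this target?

17.80%

Total capital V = 678 + 84.9 = 762.9.
Equity weight = 678/762.9 = 0.8887.
Bank debt weight = 84.9/762.9 = 0.1113.
Debt contribution = 0.1113 × 4.2% × (1 − 31%) = 0.3225%.
Required equity contribution = 16.14% − 0.3225% = 15.8175%.
Re = 15.8175% / 0.8887 = 17.7982%.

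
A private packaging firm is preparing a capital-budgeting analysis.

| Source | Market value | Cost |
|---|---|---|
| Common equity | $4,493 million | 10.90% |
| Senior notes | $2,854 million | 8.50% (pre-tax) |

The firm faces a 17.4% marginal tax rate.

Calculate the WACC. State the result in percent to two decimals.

9.39%

Total capital V = 4493 + 2854 = 7347.
Equity: weight = 4493/7347 = 0.6115; cost = 10.9%.
Senior notes: weight = 2854/7347 = 0.3885; after-tax cost = 8.5% × (1 − 17.4%) = 7.0210%.
WACC = 0.6115 × 10.9000% + 0.3885 × 7.0210% = 9.3932%.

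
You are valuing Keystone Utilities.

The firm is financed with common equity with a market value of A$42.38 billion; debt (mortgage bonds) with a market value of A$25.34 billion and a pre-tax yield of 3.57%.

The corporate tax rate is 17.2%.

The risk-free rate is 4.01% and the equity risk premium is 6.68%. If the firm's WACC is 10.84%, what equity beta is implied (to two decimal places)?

Total capital V = 42.38 + 25.34 = 67.72.
Equity weight = 42.38/67.72 = 0.6258.
Mortgage bonds weight = 25.34/67.72 = 0.3742.
Debt contribution = 0.3742 × 3.57% × (1 − 17.2%) = 1.1061%.
Required equity contribution = 10.84% − 1.1061% = 9.7339%  ⇒  Re = 15.5541%.
CAPM: 15.5541% = 4.01% + β × 6.68%  ⇒  β = 1.7282.

1.73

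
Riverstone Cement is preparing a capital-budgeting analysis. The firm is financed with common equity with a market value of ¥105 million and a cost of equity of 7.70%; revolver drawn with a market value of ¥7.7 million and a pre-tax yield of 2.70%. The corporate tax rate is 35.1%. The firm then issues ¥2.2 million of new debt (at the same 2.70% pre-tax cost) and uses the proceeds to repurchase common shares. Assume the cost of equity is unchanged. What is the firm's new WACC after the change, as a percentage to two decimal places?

7.18%

After the change:
Total capital V = 102.8 + 9.9 = 112.7.
Equity: weight = 102.8/112.7 = 0.9122; cost = 7.7%.
Revolver drawn: weight = 9.9/112.7 = 0.0878; after-tax cost = 2.7% × (1 − 35.1%) = 1.7523%.
WACC = 0.9122 × 7.7000% + 0.0878 × 1.7523% = 7.1775%.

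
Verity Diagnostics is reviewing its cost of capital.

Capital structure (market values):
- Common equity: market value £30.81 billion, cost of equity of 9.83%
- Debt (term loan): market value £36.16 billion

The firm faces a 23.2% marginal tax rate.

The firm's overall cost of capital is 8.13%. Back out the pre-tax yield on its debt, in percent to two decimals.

8.70%

Total capital V = 30.81 + 36.16 = 66.97.
Equity weight = 30.81/66.97 = 0.4601.
Term loan weight = 36.16/66.97 = 0.5399.
Equity contribution = 0.4601 × 9.83% = 4.5224%.
Remaining for debt = 8.13% − 4.5224% = 3.6076%.
Rd × (1 − 23.2%) × 0.5399 = 3.6076%  ⇒  Rd = 8.6999%.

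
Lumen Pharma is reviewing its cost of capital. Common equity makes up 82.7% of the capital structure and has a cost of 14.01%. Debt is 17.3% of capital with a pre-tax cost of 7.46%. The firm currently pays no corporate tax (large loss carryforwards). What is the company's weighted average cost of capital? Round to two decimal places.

After-tax cost of debt = 7.46% × (1 − 0%) = 7.4600%.
WACC = 0.827 × 14.0100% + 0.173 × 7.4600% = 12.8769%.

12.88%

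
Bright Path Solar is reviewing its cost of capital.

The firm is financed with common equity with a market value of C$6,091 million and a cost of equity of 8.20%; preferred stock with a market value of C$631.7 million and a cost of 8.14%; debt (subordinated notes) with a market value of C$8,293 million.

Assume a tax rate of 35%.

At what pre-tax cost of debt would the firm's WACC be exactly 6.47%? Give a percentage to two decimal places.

Total capital V = 6091 + 631.7 + 8293 = 15015.7.
Equity weight = 6091/15015.7 = 0.4056.
Preferred weight = 631.7/15015.7 = 0.0421.
Subordinated notes weight = 8293/15015.7 = 0.5523.
Equity contribution = 0.4056 × 8.2% = 3.3263%.
Preferred contribution = 0.0421 × 8.14% = 0.3424%.
Remaining for debt = 6.47% − 3.6687% = 2.8013%.
Rd × (1 − 35%) × 0.5523 = 2.8013%  ⇒  Rd = 7.8033%.

7.80%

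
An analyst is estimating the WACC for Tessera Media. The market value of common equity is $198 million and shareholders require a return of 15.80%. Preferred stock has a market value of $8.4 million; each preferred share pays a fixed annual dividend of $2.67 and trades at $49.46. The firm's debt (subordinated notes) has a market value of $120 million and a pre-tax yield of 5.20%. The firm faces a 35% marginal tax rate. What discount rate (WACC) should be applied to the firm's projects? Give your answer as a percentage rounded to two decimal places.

Cost of preferred: Rp = 2.67 / 49.46 = 5.3983%.
Total capital V = 198 + 8.4 + 120 = 326.4.
Equity: weight = 198/326.4 = 0.6066; cost = 15.8%.
Preferred: weight = 8.4/326.4 = 0.0257; cost = 5.3983%.
Subordinated notes: weight = 120/326.4 = 0.3676; after-tax cost = 5.2% × (1 − 35%) = 3.3800%.
WACC = 0.6066 × 15.8000% + 0.0257 × 5.3983% + 0.3676 × 3.3800% = 10.9661%.

10.97%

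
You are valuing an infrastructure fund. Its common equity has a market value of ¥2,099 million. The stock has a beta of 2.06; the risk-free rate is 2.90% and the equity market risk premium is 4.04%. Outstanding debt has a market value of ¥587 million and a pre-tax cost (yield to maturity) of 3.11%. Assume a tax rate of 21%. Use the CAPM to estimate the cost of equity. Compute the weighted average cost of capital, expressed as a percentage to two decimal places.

Cost of equity via CAPM: Re = 2.9% + 2.06 × 4.04% = 11.2224%.
Total capital V = 2099 + 587 = 2686.
Equity: weight = 2099/2686 = 0.7815; cost = 11.2224%.
Debt: weight = 587/2686 = 0.2185; after-tax cost = 3.11% × (1 − 21%) = 2.4569%.
WACC = 0.7815 × 11.2224% + 0.2185 × 2.4569% = 9.3068%.

9.31%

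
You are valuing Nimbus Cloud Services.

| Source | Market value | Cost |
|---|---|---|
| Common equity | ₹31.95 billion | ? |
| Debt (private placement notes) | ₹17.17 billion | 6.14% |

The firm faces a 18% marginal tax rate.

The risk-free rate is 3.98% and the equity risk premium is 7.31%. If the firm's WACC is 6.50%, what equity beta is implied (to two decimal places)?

Total capital V = 31.95 + 17.17 = 49.12.
Equity weight = 31.95/49.12 = 0.6504.
Private placement notes weight = 17.17/49.12 = 0.3496.
Debt contribution = 0.3496 × 6.14% × (1 − 18%) = 1.7599%.
Required equity contribution = 6.5% − 1.7599% = 4.7401%  ⇒  Re = 7.2874%.
CAPM: 7.2874% = 3.98% + β × 7.31%  ⇒  β = 0.4524.

0.45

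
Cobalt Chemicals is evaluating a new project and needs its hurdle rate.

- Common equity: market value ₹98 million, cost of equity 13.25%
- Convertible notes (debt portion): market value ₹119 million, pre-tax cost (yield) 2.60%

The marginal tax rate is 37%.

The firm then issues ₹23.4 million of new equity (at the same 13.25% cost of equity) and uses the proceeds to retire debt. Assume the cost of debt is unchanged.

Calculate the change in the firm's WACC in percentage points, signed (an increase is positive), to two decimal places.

+1.25 pp

Current WACC:
Total capital V = 98 + 119 = 217.
Equity: weight = 98/217 = 0.4516; cost = 13.25%.
Convertible notes (debt portion): weight = 119/217 = 0.5484; after-tax cost = 2.6% × (1 − 37%) = 1.6380%.
WACC = 0.4516 × 13.2500% + 0.5484 × 1.6380% = 6.8821%.
After the change:
Total capital V = 121.4 + 95.6 = 217.
Equity: weight = 121.4/217 = 0.5594; cost = 13.25%.
Convertible notes (debt portion): weight = 95.6/217 = 0.4406; after-tax cost = 2.6% × (1 − 37%) = 1.6380%.
WACC = 0.5594 × 13.2500% + 0.4406 × 1.6380% = 8.1343%.
Change in WACC = 8.1343% − 6.8821% = 1.2522 pp.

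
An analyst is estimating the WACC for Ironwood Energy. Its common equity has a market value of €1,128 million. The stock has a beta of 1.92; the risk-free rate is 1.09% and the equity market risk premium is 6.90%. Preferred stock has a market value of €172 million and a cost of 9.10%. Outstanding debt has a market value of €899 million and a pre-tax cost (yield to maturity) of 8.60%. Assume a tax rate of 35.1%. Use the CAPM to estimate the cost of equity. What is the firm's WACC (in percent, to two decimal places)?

Cost of equity via CAPM: Re = 1.09% + 1.92 × 6.9% = 14.3380%.
Total capital V = 1128 + 172 + 899 = 2199.
Equity: weight = 1128/2199 = 0.5130; cost = 14.338%.
Preferred: weight = 172/2199 = 0.0782; cost = 9.1%.
Debt: weight = 899/2199 = 0.4088; after-tax cost = 8.6% × (1 − 35.1%) = 5.5814%.
WACC = 0.5130 × 14.3380% + 0.0782 × 9.1000% + 0.4088 × 5.5814% = 10.3484%.

10.35%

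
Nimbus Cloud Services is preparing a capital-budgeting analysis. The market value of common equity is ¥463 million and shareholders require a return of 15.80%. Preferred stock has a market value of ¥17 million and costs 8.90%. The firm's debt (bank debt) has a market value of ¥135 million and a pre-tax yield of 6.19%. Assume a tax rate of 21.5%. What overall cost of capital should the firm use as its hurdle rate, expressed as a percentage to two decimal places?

13.21%

Total capital V = 463 + 17 + 135 = 615.
Equity: weight = 463/615 = 0.7528; cost = 15.8%.
Preferred: weight = 17/615 = 0.0276; cost = 8.9%.
Bank debt: weight = 135/615 = 0.2195; after-tax cost = 6.19% × (1 − 21.5%) = 4.8592%.
WACC = 0.7528 × 15.8000% + 0.0276 × 8.9000% + 0.2195 × 4.8592% = 13.2076%.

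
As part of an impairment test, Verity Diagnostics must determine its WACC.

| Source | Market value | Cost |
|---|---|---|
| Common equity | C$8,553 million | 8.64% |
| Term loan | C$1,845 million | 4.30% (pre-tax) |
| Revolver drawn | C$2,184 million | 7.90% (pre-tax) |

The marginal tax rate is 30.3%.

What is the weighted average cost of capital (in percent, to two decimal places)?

Total capital V = 8553 + 1845 + 2184 = 12582.
Equity: weight = 8553/12582 = 0.6798; cost = 8.64%.
Term loan: weight = 1845/12582 = 0.1466; after-tax cost = 4.3% × (1 − 30.3%) = 2.9971%.
Revolver drawn: weight = 2184/12582 = 0.1736; after-tax cost = 7.9% × (1 − 30.3%) = 5.5063%.
WACC = 0.6798 × 8.6400% + 0.1466 × 2.9971% + 0.1736 × 5.5063% = 7.2686%.

7.27%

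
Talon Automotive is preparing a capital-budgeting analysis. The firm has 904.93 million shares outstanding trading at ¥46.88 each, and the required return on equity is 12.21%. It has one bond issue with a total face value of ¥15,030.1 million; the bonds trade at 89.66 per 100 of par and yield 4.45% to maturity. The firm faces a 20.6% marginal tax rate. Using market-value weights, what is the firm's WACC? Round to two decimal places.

10.12%

Market value of equity E = 46.88 × 904.93m = 42423.1184m. Market value of debt D = 15030.1m × 89.66/100 = 13475.98766m.
Total capital V = 42423.1184 + 13475.98766 = 55899.10606.
Equity: weight = 42423.1184/55899.10606 = 0.7589; cost = 12.21%.
Bonds outstanding: weight = 13475.98766/55899.10606 = 0.2411; after-tax cost = 4.45% × (1 − 20.6%) = 3.5333%.
WACC = 0.7589 × 12.2100% + 0.2411 × 3.5333% = 10.1182%.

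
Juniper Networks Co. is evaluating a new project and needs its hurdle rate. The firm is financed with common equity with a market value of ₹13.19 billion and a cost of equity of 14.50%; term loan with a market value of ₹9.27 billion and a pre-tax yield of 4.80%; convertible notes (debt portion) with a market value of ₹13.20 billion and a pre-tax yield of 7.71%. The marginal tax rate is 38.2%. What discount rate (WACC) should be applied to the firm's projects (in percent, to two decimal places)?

Total capital V = 13.19 + 9.27 + 13.2 = 35.66.
Equity: weight = 13.19/35.66 = 0.3699; cost = 14.5%.
Term loan: weight = 9.27/35.66 = 0.2600; after-tax cost = 4.8% × (1 − 38.2%) = 2.9664%.
Convertible notes (debt portion): weight = 13.2/35.66 = 0.3702; after-tax cost = 7.71% × (1 − 38.2%) = 4.7648%.
WACC = 0.3699 × 14.5000% + 0.2600 × 2.9664% + 0.3702 × 4.7648% = 7.8982%.

7.90%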